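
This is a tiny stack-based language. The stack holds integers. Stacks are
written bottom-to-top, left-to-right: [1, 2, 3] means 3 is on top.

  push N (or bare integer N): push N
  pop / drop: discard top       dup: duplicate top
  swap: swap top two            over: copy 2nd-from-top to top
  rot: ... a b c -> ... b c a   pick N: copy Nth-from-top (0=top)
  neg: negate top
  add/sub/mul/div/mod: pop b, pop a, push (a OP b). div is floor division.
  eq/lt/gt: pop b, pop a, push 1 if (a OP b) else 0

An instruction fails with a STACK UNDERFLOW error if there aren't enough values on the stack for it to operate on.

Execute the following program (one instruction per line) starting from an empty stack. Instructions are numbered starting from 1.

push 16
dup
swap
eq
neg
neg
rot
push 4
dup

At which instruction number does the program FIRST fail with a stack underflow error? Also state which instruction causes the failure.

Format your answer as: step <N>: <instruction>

Step 1 ('push 16'): stack = [16], depth = 1
Step 2 ('dup'): stack = [16, 16], depth = 2
Step 3 ('swap'): stack = [16, 16], depth = 2
Step 4 ('eq'): stack = [1], depth = 1
Step 5 ('neg'): stack = [-1], depth = 1
Step 6 ('neg'): stack = [1], depth = 1
Step 7 ('rot'): needs 3 value(s) but depth is 1 — STACK UNDERFLOW

Answer: step 7: rot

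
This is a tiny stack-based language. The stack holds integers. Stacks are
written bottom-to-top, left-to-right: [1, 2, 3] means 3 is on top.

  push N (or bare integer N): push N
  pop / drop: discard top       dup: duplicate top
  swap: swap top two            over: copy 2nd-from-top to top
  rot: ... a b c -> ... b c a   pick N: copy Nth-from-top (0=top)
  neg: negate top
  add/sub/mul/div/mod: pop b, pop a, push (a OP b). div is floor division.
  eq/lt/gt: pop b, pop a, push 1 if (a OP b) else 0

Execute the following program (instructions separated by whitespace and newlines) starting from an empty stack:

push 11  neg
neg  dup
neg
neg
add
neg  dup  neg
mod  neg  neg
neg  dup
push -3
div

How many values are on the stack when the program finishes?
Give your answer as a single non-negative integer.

Answer: 2

Derivation:
After 'push 11': stack = [11] (depth 1)
After 'neg': stack = [-11] (depth 1)
After 'neg': stack = [11] (depth 1)
After 'dup': stack = [11, 11] (depth 2)
After 'neg': stack = [11, -11] (depth 2)
After 'neg': stack = [11, 11] (depth 2)
After 'add': stack = [22] (depth 1)
After 'neg': stack = [-22] (depth 1)
After 'dup': stack = [-22, -22] (depth 2)
After 'neg': stack = [-22, 22] (depth 2)
After 'mod': stack = [0] (depth 1)
After 'neg': stack = [0] (depth 1)
After 'neg': stack = [0] (depth 1)
After 'neg': stack = [0] (depth 1)
After 'dup': stack = [0, 0] (depth 2)
After 'push -3': stack = [0, 0, -3] (depth 3)
After 'div': stack = [0, 0] (depth 2)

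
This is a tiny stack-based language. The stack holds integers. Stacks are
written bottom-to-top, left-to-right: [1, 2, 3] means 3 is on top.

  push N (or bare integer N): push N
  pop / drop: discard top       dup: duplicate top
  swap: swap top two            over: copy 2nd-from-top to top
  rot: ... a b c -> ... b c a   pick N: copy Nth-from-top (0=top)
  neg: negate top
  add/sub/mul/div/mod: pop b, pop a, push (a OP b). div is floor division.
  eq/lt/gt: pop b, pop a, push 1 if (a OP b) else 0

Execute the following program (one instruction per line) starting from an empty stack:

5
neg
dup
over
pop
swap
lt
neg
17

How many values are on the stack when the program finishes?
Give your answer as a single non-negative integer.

After 'push 5': stack = [5] (depth 1)
After 'neg': stack = [-5] (depth 1)
After 'dup': stack = [-5, -5] (depth 2)
After 'over': stack = [-5, -5, -5] (depth 3)
After 'pop': stack = [-5, -5] (depth 2)
After 'swap': stack = [-5, -5] (depth 2)
After 'lt': stack = [0] (depth 1)
After 'neg': stack = [0] (depth 1)
After 'push 17': stack = [0, 17] (depth 2)

Answer: 2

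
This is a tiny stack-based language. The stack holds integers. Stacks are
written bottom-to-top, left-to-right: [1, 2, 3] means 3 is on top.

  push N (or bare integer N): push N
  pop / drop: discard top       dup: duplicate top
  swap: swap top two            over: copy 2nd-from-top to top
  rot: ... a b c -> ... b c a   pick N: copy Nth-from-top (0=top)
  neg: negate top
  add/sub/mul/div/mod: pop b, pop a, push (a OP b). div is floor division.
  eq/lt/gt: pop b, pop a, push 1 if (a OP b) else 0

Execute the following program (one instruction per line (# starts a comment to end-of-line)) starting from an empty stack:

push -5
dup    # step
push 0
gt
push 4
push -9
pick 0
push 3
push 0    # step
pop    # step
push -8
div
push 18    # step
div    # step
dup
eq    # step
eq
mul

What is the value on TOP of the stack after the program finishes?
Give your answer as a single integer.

Answer: 0

Derivation:
After 'push -5': [-5]
After 'dup': [-5, -5]
After 'push 0': [-5, -5, 0]
After 'gt': [-5, 0]
After 'push 4': [-5, 0, 4]
After 'push -9': [-5, 0, 4, -9]
After 'pick 0': [-5, 0, 4, -9, -9]
After 'push 3': [-5, 0, 4, -9, -9, 3]
After 'push 0': [-5, 0, 4, -9, -9, 3, 0]
After 'pop': [-5, 0, 4, -9, -9, 3]
After 'push -8': [-5, 0, 4, -9, -9, 3, -8]
After 'div': [-5, 0, 4, -9, -9, -1]
After 'push 18': [-5, 0, 4, -9, -9, -1, 18]
After 'div': [-5, 0, 4, -9, -9, -1]
After 'dup': [-5, 0, 4, -9, -9, -1, -1]
After 'eq': [-5, 0, 4, -9, -9, 1]
After 'eq': [-5, 0, 4, -9, 0]
After 'mul': [-5, 0, 4, 0]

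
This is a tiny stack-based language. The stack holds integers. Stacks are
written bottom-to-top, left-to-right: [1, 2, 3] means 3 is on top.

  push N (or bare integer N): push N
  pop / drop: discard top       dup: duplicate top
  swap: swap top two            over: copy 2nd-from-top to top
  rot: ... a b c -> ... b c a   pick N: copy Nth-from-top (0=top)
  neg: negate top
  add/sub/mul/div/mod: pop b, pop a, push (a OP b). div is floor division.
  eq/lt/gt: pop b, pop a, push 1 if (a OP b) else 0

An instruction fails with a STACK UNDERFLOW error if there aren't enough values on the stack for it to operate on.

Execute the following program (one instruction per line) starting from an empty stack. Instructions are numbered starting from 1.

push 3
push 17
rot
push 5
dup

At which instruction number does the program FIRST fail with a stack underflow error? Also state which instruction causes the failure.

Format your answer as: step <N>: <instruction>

Answer: step 3: rot

Derivation:
Step 1 ('push 3'): stack = [3], depth = 1
Step 2 ('push 17'): stack = [3, 17], depth = 2
Step 3 ('rot'): needs 3 value(s) but depth is 2 — STACK UNDERFLOW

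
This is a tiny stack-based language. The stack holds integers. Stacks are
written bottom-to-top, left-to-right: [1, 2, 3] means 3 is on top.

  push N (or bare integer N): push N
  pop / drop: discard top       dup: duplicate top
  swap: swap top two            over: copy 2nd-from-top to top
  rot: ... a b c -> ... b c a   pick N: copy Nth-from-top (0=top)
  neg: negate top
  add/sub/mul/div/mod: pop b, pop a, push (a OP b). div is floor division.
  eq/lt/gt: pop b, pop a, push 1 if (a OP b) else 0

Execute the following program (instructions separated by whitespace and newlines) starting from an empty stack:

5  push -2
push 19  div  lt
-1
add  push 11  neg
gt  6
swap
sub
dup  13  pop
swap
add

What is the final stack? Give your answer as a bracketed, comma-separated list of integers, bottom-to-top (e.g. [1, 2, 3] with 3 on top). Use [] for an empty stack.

After 'push 5': [5]
After 'push -2': [5, -2]
After 'push 19': [5, -2, 19]
After 'div': [5, -1]
After 'lt': [0]
After 'push -1': [0, -1]
After 'add': [-1]
After 'push 11': [-1, 11]
After 'neg': [-1, -11]
After 'gt': [1]
After 'push 6': [1, 6]
After 'swap': [6, 1]
After 'sub': [5]
After 'dup': [5, 5]
After 'push 13': [5, 5, 13]
After 'pop': [5, 5]
After 'swap': [5, 5]
After 'add': [10]

Answer: [10]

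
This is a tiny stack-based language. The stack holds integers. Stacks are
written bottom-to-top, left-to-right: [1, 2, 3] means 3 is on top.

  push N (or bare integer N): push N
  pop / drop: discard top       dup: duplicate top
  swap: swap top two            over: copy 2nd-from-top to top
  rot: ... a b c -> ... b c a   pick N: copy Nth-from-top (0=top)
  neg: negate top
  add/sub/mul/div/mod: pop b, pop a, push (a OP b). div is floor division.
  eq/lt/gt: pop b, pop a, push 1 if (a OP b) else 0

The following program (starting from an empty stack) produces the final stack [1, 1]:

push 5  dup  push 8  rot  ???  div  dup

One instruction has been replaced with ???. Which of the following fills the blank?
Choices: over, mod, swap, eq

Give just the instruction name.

Answer: mod

Derivation:
Stack before ???: [5, 8, 5]
Stack after ???:  [5, 3]
Checking each choice:
  over: produces [5, 8, 0, 0]
  mod: MATCH
  swap: produces [5, 0, 0]
  eq: division by zero


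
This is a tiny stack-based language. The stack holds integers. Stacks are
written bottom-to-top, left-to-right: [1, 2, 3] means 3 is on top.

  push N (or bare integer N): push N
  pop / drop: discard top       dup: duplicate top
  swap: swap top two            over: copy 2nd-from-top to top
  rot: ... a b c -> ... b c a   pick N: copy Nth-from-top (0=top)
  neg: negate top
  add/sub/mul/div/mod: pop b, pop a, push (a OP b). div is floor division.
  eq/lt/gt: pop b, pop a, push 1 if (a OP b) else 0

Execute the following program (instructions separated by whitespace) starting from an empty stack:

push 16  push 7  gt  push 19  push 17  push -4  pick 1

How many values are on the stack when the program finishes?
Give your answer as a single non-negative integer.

After 'push 16': stack = [16] (depth 1)
After 'push 7': stack = [16, 7] (depth 2)
After 'gt': stack = [1] (depth 1)
After 'push 19': stack = [1, 19] (depth 2)
After 'push 17': stack = [1, 19, 17] (depth 3)
After 'push -4': stack = [1, 19, 17, -4] (depth 4)
After 'pick 1': stack = [1, 19, 17, -4, 17] (depth 5)

Answer: 5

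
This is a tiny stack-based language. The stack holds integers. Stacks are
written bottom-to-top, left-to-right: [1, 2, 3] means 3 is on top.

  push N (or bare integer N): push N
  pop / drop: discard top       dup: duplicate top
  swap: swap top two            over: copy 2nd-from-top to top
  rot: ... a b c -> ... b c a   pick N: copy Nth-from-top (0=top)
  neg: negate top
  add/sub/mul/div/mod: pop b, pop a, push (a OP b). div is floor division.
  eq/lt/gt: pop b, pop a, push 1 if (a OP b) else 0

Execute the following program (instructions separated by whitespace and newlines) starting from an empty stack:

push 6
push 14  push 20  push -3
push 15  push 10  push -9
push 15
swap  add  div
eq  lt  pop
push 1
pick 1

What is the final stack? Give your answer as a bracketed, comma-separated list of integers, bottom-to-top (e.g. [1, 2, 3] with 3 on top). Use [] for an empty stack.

Answer: [6, 14, 20, 1, 20]

Derivation:
After 'push 6': [6]
After 'push 14': [6, 14]
After 'push 20': [6, 14, 20]
After 'push -3': [6, 14, 20, -3]
After 'push 15': [6, 14, 20, -3, 15]
After 'push 10': [6, 14, 20, -3, 15, 10]
After 'push -9': [6, 14, 20, -3, 15, 10, -9]
After 'push 15': [6, 14, 20, -3, 15, 10, -9, 15]
After 'swap': [6, 14, 20, -3, 15, 10, 15, -9]
After 'add': [6, 14, 20, -3, 15, 10, 6]
After 'div': [6, 14, 20, -3, 15, 1]
After 'eq': [6, 14, 20, -3, 0]
After 'lt': [6, 14, 20, 1]
After 'pop': [6, 14, 20]
After 'push 1': [6, 14, 20, 1]
After 'pick 1': [6, 14, 20, 1, 20]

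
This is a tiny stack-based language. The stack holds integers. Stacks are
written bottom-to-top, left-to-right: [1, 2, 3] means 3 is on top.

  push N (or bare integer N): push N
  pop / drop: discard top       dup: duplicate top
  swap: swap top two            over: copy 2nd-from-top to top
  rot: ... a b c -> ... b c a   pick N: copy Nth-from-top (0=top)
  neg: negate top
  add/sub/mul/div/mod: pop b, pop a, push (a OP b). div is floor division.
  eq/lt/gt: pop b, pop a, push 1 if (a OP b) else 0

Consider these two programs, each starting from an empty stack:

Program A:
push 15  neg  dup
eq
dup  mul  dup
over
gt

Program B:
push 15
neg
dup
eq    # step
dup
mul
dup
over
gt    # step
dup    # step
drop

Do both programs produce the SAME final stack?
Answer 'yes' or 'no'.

Program A trace:
  After 'push 15': [15]
  After 'neg': [-15]
  After 'dup': [-15, -15]
  After 'eq': [1]
  After 'dup': [1, 1]
  After 'mul': [1]
  After 'dup': [1, 1]
  After 'over': [1, 1, 1]
  After 'gt': [1, 0]
Program A final stack: [1, 0]

Program B trace:
  After 'push 15': [15]
  After 'neg': [-15]
  After 'dup': [-15, -15]
  After 'eq': [1]
  After 'dup': [1, 1]
  After 'mul': [1]
  After 'dup': [1, 1]
  After 'over': [1, 1, 1]
  After 'gt': [1, 0]
  After 'dup': [1, 0, 0]
  After 'drop': [1, 0]
Program B final stack: [1, 0]
Same: yes

Answer: yes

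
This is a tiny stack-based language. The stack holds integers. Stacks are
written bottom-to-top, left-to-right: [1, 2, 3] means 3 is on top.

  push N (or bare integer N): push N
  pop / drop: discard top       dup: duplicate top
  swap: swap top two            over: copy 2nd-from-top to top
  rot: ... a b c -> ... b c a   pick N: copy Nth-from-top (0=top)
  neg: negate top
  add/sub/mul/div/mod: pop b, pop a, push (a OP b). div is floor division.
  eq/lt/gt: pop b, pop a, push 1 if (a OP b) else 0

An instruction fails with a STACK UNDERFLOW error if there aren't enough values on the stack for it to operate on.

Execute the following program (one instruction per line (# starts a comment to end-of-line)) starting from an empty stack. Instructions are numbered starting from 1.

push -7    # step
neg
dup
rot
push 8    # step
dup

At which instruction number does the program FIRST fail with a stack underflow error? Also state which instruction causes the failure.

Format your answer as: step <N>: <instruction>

Step 1 ('push -7'): stack = [-7], depth = 1
Step 2 ('neg'): stack = [7], depth = 1
Step 3 ('dup'): stack = [7, 7], depth = 2
Step 4 ('rot'): needs 3 value(s) but depth is 2 — STACK UNDERFLOW

Answer: step 4: rot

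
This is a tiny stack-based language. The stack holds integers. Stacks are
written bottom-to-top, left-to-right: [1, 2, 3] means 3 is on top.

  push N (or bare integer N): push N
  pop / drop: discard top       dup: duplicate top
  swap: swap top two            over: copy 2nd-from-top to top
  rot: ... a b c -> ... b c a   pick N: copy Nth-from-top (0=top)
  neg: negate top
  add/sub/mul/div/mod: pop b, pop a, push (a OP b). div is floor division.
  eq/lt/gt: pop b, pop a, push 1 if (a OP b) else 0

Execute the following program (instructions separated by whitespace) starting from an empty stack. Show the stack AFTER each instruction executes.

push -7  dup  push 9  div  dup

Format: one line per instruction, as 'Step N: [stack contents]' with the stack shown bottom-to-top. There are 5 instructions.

Step 1: [-7]
Step 2: [-7, -7]
Step 3: [-7, -7, 9]
Step 4: [-7, -1]
Step 5: [-7, -1, -1]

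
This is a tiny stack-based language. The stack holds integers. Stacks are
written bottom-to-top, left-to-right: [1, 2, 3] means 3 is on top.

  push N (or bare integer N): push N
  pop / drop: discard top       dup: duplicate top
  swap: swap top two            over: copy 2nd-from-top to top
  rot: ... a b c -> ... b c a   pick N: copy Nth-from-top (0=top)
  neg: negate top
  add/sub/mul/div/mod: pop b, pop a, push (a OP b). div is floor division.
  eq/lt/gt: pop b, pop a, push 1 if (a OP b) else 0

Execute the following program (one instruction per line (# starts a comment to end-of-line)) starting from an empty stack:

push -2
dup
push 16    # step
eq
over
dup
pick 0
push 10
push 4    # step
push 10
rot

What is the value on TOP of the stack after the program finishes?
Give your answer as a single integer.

After 'push -2': [-2]
After 'dup': [-2, -2]
After 'push 16': [-2, -2, 16]
After 'eq': [-2, 0]
After 'over': [-2, 0, -2]
After 'dup': [-2, 0, -2, -2]
After 'pick 0': [-2, 0, -2, -2, -2]
After 'push 10': [-2, 0, -2, -2, -2, 10]
After 'push 4': [-2, 0, -2, -2, -2, 10, 4]
After 'push 10': [-2, 0, -2, -2, -2, 10, 4, 10]
After 'rot': [-2, 0, -2, -2, -2, 4, 10, 10]

Answer: 10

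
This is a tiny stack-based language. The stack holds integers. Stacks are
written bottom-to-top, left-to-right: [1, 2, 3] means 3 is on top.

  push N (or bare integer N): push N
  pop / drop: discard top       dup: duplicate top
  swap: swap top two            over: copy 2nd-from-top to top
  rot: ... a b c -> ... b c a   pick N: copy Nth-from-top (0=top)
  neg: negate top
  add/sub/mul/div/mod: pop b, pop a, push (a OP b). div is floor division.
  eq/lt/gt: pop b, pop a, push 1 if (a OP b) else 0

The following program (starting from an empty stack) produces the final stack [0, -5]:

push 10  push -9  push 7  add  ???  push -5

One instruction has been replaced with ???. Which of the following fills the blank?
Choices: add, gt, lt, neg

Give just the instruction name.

Answer: lt

Derivation:
Stack before ???: [10, -2]
Stack after ???:  [0]
Checking each choice:
  add: produces [8, -5]
  gt: produces [1, -5]
  lt: MATCH
  neg: produces [10, 2, -5]


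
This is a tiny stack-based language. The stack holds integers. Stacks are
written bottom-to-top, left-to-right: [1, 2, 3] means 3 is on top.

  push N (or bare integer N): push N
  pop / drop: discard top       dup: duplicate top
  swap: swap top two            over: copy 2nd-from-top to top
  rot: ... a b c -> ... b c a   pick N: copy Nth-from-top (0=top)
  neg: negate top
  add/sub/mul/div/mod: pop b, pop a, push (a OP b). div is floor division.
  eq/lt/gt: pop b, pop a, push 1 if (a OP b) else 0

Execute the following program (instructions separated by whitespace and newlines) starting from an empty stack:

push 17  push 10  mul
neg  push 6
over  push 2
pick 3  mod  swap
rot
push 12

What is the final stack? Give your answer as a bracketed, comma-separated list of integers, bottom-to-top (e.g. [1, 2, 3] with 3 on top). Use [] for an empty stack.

After 'push 17': [17]
After 'push 10': [17, 10]
After 'mul': [170]
After 'neg': [-170]
After 'push 6': [-170, 6]
After 'over': [-170, 6, -170]
After 'push 2': [-170, 6, -170, 2]
After 'pick 3': [-170, 6, -170, 2, -170]
After 'mod': [-170, 6, -170, -168]
After 'swap': [-170, 6, -168, -170]
After 'rot': [-170, -168, -170, 6]
After 'push 12': [-170, -168, -170, 6, 12]

Answer: [-170, -168, -170, 6, 12]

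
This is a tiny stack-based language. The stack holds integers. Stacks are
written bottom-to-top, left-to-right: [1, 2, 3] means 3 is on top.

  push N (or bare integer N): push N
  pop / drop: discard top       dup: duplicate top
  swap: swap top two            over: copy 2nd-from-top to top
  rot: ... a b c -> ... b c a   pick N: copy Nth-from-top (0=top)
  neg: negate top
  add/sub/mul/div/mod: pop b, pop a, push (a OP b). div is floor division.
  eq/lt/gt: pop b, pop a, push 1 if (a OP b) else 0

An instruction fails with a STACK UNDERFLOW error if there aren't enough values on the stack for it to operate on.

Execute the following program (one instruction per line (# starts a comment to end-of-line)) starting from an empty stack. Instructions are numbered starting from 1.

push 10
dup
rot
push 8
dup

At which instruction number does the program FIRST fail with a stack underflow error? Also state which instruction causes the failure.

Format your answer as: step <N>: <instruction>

Answer: step 3: rot

Derivation:
Step 1 ('push 10'): stack = [10], depth = 1
Step 2 ('dup'): stack = [10, 10], depth = 2
Step 3 ('rot'): needs 3 value(s) but depth is 2 — STACK UNDERFLOW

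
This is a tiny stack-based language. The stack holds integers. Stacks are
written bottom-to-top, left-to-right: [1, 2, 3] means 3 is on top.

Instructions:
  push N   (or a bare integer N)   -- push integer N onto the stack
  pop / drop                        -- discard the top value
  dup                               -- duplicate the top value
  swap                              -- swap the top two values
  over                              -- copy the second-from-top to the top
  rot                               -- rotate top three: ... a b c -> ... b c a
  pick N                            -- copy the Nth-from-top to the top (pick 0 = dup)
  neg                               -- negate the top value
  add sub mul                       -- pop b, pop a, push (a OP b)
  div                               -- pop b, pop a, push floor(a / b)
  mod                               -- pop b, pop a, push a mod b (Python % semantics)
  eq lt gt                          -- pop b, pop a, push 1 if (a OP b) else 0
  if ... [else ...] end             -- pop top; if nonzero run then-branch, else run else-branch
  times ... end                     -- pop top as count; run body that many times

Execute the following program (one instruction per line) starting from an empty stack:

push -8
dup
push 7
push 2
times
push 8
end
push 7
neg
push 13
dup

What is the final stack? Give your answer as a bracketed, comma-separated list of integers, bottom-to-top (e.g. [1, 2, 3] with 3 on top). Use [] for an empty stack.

Answer: [-8, -8, 7, 8, 8, -7, 13, 13]

Derivation:
After 'push -8': [-8]
After 'dup': [-8, -8]
After 'push 7': [-8, -8, 7]
After 'push 2': [-8, -8, 7, 2]
After 'times': [-8, -8, 7]
After 'push 8': [-8, -8, 7, 8]
After 'push 8': [-8, -8, 7, 8, 8]
After 'push 7': [-8, -8, 7, 8, 8, 7]
After 'neg': [-8, -8, 7, 8, 8, -7]
After 'push 13': [-8, -8, 7, 8, 8, -7, 13]
After 'dup': [-8, -8, 7, 8, 8, -7, 13, 13]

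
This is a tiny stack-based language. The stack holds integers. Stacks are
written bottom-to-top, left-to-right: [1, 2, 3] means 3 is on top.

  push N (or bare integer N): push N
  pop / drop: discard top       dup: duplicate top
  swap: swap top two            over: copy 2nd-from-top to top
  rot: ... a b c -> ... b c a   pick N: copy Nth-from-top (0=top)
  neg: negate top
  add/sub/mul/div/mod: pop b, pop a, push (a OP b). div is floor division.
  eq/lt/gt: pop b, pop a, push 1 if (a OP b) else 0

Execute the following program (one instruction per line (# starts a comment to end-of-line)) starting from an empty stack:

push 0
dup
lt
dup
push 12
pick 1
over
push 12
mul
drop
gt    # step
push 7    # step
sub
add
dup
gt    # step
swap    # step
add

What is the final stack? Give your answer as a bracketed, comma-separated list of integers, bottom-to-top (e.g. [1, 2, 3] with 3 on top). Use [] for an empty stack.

Answer: [0]

Derivation:
After 'push 0': [0]
After 'dup': [0, 0]
After 'lt': [0]
After 'dup': [0, 0]
After 'push 12': [0, 0, 12]
After 'pick 1': [0, 0, 12, 0]
After 'over': [0, 0, 12, 0, 12]
After 'push 12': [0, 0, 12, 0, 12, 12]
After 'mul': [0, 0, 12, 0, 144]
After 'drop': [0, 0, 12, 0]
After 'gt': [0, 0, 1]
After 'push 7': [0, 0, 1, 7]
After 'sub': [0, 0, -6]
After 'add': [0, -6]
After 'dup': [0, -6, -6]
After 'gt': [0, 0]
After 'swap': [0, 0]
After 'add': [0]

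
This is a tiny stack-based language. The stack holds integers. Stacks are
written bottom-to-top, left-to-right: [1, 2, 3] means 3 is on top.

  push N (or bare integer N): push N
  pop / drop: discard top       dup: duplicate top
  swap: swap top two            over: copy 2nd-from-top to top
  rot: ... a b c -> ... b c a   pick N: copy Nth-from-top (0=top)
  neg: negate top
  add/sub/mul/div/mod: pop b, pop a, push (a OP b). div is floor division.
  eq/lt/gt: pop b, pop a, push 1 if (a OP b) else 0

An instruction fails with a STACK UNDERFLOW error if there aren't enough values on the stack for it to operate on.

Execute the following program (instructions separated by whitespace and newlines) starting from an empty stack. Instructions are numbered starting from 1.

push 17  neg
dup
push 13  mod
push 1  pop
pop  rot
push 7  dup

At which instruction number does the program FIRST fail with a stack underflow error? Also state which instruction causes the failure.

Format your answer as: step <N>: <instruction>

Step 1 ('push 17'): stack = [17], depth = 1
Step 2 ('neg'): stack = [-17], depth = 1
Step 3 ('dup'): stack = [-17, -17], depth = 2
Step 4 ('push 13'): stack = [-17, -17, 13], depth = 3
Step 5 ('mod'): stack = [-17, 9], depth = 2
Step 6 ('push 1'): stack = [-17, 9, 1], depth = 3
Step 7 ('pop'): stack = [-17, 9], depth = 2
Step 8 ('pop'): stack = [-17], depth = 1
Step 9 ('rot'): needs 3 value(s) but depth is 1 — STACK UNDERFLOW

Answer: step 9: rot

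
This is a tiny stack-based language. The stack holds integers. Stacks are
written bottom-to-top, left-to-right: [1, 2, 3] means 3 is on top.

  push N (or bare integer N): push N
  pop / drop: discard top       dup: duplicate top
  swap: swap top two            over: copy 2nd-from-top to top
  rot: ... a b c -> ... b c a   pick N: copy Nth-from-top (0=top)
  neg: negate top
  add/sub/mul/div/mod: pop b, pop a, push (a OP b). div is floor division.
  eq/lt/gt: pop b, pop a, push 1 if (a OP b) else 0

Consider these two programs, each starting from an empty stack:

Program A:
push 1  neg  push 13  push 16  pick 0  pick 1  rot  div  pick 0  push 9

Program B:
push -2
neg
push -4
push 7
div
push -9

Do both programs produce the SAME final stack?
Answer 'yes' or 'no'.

Program A trace:
  After 'push 1': [1]
  After 'neg': [-1]
  After 'push 13': [-1, 13]
  After 'push 16': [-1, 13, 16]
  After 'pick 0': [-1, 13, 16, 16]
  After 'pick 1': [-1, 13, 16, 16, 16]
  After 'rot': [-1, 13, 16, 16, 16]
  After 'div': [-1, 13, 16, 1]
  After 'pick 0': [-1, 13, 16, 1, 1]
  After 'push 9': [-1, 13, 16, 1, 1, 9]
Program A final stack: [-1, 13, 16, 1, 1, 9]

Program B trace:
  After 'push -2': [-2]
  After 'neg': [2]
  After 'push -4': [2, -4]
  After 'push 7': [2, -4, 7]
  After 'div': [2, -1]
  After 'push -9': [2, -1, -9]
Program B final stack: [2, -1, -9]
Same: no

Answer: no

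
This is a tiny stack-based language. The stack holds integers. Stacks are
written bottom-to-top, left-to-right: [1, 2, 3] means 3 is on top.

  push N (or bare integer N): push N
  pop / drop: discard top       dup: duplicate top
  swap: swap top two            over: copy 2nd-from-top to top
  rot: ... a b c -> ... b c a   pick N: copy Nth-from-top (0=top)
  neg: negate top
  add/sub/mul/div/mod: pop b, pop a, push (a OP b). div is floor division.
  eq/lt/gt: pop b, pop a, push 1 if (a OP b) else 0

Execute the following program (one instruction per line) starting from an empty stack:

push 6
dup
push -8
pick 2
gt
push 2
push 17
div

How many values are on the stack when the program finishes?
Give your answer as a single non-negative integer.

After 'push 6': stack = [6] (depth 1)
After 'dup': stack = [6, 6] (depth 2)
After 'push -8': stack = [6, 6, -8] (depth 3)
After 'pick 2': stack = [6, 6, -8, 6] (depth 4)
After 'gt': stack = [6, 6, 0] (depth 3)
After 'push 2': stack = [6, 6, 0, 2] (depth 4)
After 'push 17': stack = [6, 6, 0, 2, 17] (depth 5)
After 'div': stack = [6, 6, 0, 0] (depth 4)

Answer: 4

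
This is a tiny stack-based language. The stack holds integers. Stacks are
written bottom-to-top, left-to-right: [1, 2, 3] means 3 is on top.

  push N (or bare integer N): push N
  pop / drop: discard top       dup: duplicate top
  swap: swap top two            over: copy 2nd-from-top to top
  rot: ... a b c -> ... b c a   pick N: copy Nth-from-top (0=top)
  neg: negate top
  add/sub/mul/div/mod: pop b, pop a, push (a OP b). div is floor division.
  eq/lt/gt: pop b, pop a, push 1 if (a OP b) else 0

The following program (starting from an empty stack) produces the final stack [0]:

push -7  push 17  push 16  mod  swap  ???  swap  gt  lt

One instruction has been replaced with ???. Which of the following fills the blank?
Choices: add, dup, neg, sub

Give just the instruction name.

Answer: dup

Derivation:
Stack before ???: [1, -7]
Stack after ???:  [1, -7, -7]
Checking each choice:
  add: stack underflow (need 2, have 1)
  dup: MATCH
  neg: stack underflow (need 2, have 1)
  sub: stack underflow (need 2, have 1)


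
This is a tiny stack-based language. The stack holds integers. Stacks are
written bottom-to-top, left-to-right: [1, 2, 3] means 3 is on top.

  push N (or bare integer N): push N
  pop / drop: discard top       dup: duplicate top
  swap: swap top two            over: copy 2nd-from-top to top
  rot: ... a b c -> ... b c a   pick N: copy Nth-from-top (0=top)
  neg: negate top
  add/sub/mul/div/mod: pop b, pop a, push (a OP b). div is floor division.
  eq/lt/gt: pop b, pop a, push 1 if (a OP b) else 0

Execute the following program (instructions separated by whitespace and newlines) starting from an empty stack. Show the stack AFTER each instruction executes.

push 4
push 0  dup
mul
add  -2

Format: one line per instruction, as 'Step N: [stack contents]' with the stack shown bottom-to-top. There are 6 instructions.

Step 1: [4]
Step 2: [4, 0]
Step 3: [4, 0, 0]
Step 4: [4, 0]
Step 5: [4]
Step 6: [4, -2]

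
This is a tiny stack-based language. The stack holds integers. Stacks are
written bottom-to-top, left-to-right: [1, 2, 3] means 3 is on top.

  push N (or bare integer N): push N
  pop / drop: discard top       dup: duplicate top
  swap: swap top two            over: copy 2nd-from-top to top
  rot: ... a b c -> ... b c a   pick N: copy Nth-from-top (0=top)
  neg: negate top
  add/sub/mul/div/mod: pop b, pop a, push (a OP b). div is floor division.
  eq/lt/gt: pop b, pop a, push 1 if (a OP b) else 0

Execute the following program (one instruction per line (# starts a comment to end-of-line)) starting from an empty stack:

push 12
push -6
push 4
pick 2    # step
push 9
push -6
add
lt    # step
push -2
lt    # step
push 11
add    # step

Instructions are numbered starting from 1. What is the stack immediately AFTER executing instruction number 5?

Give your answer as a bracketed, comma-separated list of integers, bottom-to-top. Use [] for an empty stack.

Step 1 ('push 12'): [12]
Step 2 ('push -6'): [12, -6]
Step 3 ('push 4'): [12, -6, 4]
Step 4 ('pick 2'): [12, -6, 4, 12]
Step 5 ('push 9'): [12, -6, 4, 12, 9]

Answer: [12, -6, 4, 12, 9]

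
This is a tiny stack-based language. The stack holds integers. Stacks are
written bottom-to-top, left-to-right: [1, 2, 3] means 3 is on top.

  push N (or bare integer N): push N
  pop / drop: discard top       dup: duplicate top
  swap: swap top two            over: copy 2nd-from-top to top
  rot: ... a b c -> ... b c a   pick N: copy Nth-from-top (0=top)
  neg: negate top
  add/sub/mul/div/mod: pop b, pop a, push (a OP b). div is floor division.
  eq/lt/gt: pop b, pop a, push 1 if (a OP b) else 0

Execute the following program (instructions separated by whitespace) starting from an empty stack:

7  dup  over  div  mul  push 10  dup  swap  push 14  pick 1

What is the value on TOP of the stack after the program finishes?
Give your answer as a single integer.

Answer: 10

Derivation:
After 'push 7': [7]
After 'dup': [7, 7]
After 'over': [7, 7, 7]
After 'div': [7, 1]
After 'mul': [7]
After 'push 10': [7, 10]
After 'dup': [7, 10, 10]
After 'swap': [7, 10, 10]
After 'push 14': [7, 10, 10, 14]
After 'pick 1': [7, 10, 10, 14, 10]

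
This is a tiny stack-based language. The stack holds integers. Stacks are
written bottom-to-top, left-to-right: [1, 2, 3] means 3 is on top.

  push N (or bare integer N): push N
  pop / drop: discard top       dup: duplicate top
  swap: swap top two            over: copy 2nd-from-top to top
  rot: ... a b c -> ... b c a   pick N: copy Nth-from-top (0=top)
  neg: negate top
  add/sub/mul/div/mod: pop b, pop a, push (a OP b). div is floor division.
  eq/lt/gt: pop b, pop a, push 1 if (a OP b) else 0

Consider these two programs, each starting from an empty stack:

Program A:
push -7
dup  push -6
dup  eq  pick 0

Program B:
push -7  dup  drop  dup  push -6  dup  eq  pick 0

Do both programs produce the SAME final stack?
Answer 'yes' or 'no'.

Answer: yes

Derivation:
Program A trace:
  After 'push -7': [-7]
  After 'dup': [-7, -7]
  After 'push -6': [-7, -7, -6]
  After 'dup': [-7, -7, -6, -6]
  After 'eq': [-7, -7, 1]
  After 'pick 0': [-7, -7, 1, 1]
Program A final stack: [-7, -7, 1, 1]

Program B trace:
  After 'push -7': [-7]
  After 'dup': [-7, -7]
  After 'drop': [-7]
  After 'dup': [-7, -7]
  After 'push -6': [-7, -7, -6]
  After 'dup': [-7, -7, -6, -6]
  After 'eq': [-7, -7, 1]
  After 'pick 0': [-7, -7, 1, 1]
Program B final stack: [-7, -7, 1, 1]
Same: yes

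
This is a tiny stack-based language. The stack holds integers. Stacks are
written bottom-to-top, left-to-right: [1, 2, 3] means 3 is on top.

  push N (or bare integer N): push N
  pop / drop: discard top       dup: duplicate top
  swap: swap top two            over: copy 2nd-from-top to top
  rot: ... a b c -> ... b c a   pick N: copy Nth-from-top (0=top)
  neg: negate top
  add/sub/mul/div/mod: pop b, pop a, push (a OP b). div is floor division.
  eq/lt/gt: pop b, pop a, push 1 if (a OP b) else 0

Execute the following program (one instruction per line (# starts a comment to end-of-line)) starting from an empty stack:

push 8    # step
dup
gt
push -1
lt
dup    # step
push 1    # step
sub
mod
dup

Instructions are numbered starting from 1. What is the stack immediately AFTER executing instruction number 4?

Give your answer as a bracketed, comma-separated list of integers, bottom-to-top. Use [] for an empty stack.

Answer: [0, -1]

Derivation:
Step 1 ('push 8'): [8]
Step 2 ('dup'): [8, 8]
Step 3 ('gt'): [0]
Step 4 ('push -1'): [0, -1]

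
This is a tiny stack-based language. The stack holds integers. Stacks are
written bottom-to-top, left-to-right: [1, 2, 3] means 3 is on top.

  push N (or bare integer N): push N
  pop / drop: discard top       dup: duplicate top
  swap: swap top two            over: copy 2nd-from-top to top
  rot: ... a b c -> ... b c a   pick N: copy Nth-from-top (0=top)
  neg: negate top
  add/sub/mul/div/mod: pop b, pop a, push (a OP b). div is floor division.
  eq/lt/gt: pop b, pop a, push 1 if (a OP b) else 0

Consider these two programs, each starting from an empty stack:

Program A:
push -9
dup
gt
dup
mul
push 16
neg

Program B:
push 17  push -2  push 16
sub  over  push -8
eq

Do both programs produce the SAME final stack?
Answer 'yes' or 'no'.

Answer: no

Derivation:
Program A trace:
  After 'push -9': [-9]
  After 'dup': [-9, -9]
  After 'gt': [0]
  After 'dup': [0, 0]
  After 'mul': [0]
  After 'push 16': [0, 16]
  After 'neg': [0, -16]
Program A final stack: [0, -16]

Program B trace:
  After 'push 17': [17]
  After 'push -2': [17, -2]
  After 'push 16': [17, -2, 16]
  After 'sub': [17, -18]
  After 'over': [17, -18, 17]
  After 'push -8': [17, -18, 17, -8]
  After 'eq': [17, -18, 0]
Program B final stack: [17, -18, 0]
Same: no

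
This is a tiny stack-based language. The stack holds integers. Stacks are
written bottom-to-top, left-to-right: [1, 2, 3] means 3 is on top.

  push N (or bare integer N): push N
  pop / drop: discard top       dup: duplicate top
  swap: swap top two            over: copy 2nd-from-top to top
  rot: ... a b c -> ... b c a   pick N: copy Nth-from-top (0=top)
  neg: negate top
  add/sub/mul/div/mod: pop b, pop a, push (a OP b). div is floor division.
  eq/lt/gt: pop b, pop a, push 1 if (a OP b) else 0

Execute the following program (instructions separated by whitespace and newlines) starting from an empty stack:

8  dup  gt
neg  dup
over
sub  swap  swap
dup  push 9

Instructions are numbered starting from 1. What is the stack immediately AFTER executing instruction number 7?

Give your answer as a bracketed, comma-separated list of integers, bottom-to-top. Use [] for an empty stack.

Step 1 ('8'): [8]
Step 2 ('dup'): [8, 8]
Step 3 ('gt'): [0]
Step 4 ('neg'): [0]
Step 5 ('dup'): [0, 0]
Step 6 ('over'): [0, 0, 0]
Step 7 ('sub'): [0, 0]

Answer: [0, 0]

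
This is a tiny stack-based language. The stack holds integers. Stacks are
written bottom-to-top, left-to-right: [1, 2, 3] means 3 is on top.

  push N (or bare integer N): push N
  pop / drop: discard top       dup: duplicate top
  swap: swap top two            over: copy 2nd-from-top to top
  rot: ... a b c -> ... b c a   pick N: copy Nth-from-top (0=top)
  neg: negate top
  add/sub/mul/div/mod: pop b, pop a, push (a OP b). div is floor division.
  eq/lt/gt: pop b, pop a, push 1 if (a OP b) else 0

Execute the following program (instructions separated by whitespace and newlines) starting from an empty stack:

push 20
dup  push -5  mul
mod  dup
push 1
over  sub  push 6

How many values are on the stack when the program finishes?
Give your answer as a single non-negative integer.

Answer: 4

Derivation:
After 'push 20': stack = [20] (depth 1)
After 'dup': stack = [20, 20] (depth 2)
After 'push -5': stack = [20, 20, -5] (depth 3)
After 'mul': stack = [20, -100] (depth 2)
After 'mod': stack = [-80] (depth 1)
After 'dup': stack = [-80, -80] (depth 2)
After 'push 1': stack = [-80, -80, 1] (depth 3)
After 'over': stack = [-80, -80, 1, -80] (depth 4)
After 'sub': stack = [-80, -80, 81] (depth 3)
After 'push 6': stack = [-80, -80, 81, 6] (depth 4)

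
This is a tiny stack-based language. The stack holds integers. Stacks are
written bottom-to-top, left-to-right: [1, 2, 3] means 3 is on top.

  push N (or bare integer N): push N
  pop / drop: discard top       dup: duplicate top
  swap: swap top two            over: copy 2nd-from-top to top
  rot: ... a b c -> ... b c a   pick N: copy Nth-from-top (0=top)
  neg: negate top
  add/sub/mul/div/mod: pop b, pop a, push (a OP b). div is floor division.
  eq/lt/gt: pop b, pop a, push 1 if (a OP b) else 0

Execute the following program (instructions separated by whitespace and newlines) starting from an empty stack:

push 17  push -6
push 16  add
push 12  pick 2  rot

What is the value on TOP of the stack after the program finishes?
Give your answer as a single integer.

Answer: 10

Derivation:
After 'push 17': [17]
After 'push -6': [17, -6]
After 'push 16': [17, -6, 16]
After 'add': [17, 10]
After 'push 12': [17, 10, 12]
After 'pick 2': [17, 10, 12, 17]
After 'rot': [17, 12, 17, 10]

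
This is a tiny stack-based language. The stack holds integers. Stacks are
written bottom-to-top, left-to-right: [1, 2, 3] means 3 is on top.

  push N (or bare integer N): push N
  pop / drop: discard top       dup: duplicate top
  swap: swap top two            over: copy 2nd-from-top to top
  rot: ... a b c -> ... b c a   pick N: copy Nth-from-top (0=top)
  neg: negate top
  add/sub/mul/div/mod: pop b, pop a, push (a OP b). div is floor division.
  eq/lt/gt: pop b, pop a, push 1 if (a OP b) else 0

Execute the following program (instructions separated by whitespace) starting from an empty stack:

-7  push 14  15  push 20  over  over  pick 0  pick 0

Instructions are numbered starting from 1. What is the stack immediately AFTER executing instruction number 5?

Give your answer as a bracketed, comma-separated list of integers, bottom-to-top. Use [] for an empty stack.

Answer: [-7, 14, 15, 20, 15]

Derivation:
Step 1 ('-7'): [-7]
Step 2 ('push 14'): [-7, 14]
Step 3 ('15'): [-7, 14, 15]
Step 4 ('push 20'): [-7, 14, 15, 20]
Step 5 ('over'): [-7, 14, 15, 20, 15]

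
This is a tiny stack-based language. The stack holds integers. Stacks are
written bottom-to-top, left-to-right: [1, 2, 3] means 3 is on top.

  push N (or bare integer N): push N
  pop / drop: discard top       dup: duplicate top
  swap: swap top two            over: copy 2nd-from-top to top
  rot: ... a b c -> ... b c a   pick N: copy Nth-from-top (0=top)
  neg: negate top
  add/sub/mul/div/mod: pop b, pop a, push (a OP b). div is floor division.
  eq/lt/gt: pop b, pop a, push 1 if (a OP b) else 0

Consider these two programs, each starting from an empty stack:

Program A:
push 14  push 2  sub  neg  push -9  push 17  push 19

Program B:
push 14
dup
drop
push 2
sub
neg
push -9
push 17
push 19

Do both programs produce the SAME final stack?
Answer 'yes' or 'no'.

Program A trace:
  After 'push 14': [14]
  After 'push 2': [14, 2]
  After 'sub': [12]
  After 'neg': [-12]
  After 'push -9': [-12, -9]
  After 'push 17': [-12, -9, 17]
  After 'push 19': [-12, -9, 17, 19]
Program A final stack: [-12, -9, 17, 19]

Program B trace:
  After 'push 14': [14]
  After 'dup': [14, 14]
  After 'drop': [14]
  After 'push 2': [14, 2]
  After 'sub': [12]
  After 'neg': [-12]
  After 'push -9': [-12, -9]
  After 'push 17': [-12, -9, 17]
  After 'push 19': [-12, -9, 17, 19]
Program B final stack: [-12, -9, 17, 19]
Same: yes

Answer: yes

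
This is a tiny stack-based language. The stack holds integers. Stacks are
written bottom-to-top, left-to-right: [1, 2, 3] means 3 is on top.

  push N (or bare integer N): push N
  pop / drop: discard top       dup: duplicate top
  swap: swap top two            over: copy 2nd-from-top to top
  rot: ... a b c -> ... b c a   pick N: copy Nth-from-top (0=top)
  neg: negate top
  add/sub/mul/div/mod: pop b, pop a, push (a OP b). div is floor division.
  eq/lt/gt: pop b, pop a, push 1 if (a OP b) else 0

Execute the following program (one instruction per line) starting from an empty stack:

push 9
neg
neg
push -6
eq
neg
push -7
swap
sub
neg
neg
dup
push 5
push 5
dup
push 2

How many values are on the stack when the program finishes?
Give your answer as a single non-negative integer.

After 'push 9': stack = [9] (depth 1)
After 'neg': stack = [-9] (depth 1)
After 'neg': stack = [9] (depth 1)
After 'push -6': stack = [9, -6] (depth 2)
After 'eq': stack = [0] (depth 1)
After 'neg': stack = [0] (depth 1)
After 'push -7': stack = [0, -7] (depth 2)
After 'swap': stack = [-7, 0] (depth 2)
After 'sub': stack = [-7] (depth 1)
After 'neg': stack = [7] (depth 1)
After 'neg': stack = [-7] (depth 1)
After 'dup': stack = [-7, -7] (depth 2)
After 'push 5': stack = [-7, -7, 5] (depth 3)
After 'push 5': stack = [-7, -7, 5, 5] (depth 4)
After 'dup': stack = [-7, -7, 5, 5, 5] (depth 5)
After 'push 2': stack = [-7, -7, 5, 5, 5, 2] (depth 6)

Answer: 6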